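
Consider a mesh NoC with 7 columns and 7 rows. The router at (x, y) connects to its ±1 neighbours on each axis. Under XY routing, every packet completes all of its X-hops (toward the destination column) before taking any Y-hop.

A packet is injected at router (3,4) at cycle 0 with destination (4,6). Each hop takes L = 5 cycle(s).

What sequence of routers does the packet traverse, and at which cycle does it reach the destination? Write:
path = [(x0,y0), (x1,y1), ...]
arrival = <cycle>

t=0: at (3,4)
t=5: at (4,4) after E
t=10: at (4,5) after N
t=15: at (4,6) after N

path = [(3,4), (4,4), (4,5), (4,6)]
arrival = 15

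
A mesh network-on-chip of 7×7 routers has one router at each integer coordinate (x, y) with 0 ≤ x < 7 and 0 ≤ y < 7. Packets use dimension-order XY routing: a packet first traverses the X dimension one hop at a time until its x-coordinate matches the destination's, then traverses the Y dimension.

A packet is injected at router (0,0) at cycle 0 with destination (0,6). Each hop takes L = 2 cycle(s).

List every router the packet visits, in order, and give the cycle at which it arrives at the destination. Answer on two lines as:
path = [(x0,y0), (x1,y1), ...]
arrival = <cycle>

path = [(0,0), (0,1), (0,2), (0,3), (0,4), (0,5), (0,6)]
arrival = 12

#0 — 0,0 | c0
#1 — 0,1 | c2 | N
#2 — 0,2 | c4 | N
#3 — 0,3 | c6 | N
#4 — 0,4 | c8 | N
#5 — 0,5 | c10 | N
#6 — 0,6 | c12 | N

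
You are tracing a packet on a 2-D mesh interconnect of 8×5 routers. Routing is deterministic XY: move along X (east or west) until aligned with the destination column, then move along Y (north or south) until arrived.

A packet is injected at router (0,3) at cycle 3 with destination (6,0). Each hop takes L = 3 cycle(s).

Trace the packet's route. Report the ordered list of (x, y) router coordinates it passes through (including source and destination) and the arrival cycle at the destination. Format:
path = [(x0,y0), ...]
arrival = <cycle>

path = [(0,3), (1,3), (2,3), (3,3), (4,3), (5,3), (6,3), (6,2), (6,1), (6,0)]
arrival = 30

src (0,3)  cyc=3
E→(1,3)  cyc=6
E→(2,3)  cyc=9
E→(3,3)  cyc=12
E→(4,3)  cyc=15
E→(5,3)  cyc=18
E→(6,3)  cyc=21
S→(6,2)  cyc=24
S→(6,1)  cyc=27
S→(6,0)  cyc=30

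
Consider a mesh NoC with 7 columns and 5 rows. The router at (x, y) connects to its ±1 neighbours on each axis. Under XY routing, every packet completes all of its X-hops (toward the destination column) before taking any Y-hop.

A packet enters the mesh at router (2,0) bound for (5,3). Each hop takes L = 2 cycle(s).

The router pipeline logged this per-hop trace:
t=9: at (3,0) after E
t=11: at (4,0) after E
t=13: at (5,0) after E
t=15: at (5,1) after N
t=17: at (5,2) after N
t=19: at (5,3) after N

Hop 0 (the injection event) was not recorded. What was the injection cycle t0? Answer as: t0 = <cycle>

At hop 1 the cycle is 9; in general cyc_k = t0 + kL.
Therefore t0 = 9 − L = 7.

t0 = 7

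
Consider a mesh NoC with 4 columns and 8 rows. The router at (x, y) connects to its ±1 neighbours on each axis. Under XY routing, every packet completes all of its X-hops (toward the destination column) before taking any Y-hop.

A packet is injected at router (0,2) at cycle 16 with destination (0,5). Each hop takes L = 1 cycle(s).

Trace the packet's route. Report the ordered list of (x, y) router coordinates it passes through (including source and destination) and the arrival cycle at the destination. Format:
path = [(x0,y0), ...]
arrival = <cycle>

t=16: at (0,2)
t=17: at (0,3) after N
t=18: at (0,4) after N
t=19: at (0,5) after N

path = [(0,2), (0,3), (0,4), (0,5)]
arrival = 19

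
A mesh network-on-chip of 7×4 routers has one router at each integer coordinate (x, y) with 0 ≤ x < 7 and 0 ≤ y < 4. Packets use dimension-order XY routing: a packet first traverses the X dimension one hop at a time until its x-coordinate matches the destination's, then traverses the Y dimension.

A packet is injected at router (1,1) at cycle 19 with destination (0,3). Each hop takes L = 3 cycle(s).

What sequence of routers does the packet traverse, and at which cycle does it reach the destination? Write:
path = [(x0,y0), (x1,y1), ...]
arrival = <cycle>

path = [(1,1), (0,1), (0,2), (0,3)]
arrival = 28

[0] x=1 y=1 t=19
[1] x=0 y=1 t=22 →W
[2] x=0 y=2 t=25 →N
[3] x=0 y=3 t=28 →N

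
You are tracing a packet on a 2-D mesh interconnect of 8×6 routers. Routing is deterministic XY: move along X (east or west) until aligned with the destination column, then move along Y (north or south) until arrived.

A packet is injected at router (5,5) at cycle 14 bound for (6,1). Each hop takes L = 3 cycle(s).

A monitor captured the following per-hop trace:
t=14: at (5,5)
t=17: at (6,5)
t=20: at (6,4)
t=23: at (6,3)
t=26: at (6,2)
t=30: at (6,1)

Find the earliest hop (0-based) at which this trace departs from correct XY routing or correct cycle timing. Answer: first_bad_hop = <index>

[1] (+1,+0) / 3c ⇒ ok
[2] (+0,-1) / 3c ⇒ ok
[3] (+0,-1) / 3c ⇒ ok
[4] (+0,-1) / 3c ⇒ ok
[5] (+0,-1) / 4c ⇒ BAD: Δcyc=4≠L

first_bad_hop = 5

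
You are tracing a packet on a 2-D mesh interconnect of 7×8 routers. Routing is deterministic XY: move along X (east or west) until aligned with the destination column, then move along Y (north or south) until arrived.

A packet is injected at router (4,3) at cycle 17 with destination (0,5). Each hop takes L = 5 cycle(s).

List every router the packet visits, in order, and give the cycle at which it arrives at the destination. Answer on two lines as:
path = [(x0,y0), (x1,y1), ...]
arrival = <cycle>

t=17: at (4,3)
t=22: at (3,3) after W
t=27: at (2,3) after W
t=32: at (1,3) after W
t=37: at (0,3) after W
t=42: at (0,4) after N
t=47: at (0,5) after N

path = [(4,3), (3,3), (2,3), (1,3), (0,3), (0,4), (0,5)]
arrival = 47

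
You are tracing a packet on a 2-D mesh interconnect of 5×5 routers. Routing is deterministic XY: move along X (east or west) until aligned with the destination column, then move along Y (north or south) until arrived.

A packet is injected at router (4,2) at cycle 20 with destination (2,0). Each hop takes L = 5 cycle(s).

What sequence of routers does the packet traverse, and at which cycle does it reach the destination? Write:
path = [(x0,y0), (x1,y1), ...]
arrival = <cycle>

path = [(4,2), (3,2), (2,2), (2,1), (2,0)]
arrival = 40

#0 — 4,2 | c20
#1 — 3,2 | c25 | W
#2 — 2,2 | c30 | W
#3 — 2,1 | c35 | S
#4 — 2,0 | c40 | S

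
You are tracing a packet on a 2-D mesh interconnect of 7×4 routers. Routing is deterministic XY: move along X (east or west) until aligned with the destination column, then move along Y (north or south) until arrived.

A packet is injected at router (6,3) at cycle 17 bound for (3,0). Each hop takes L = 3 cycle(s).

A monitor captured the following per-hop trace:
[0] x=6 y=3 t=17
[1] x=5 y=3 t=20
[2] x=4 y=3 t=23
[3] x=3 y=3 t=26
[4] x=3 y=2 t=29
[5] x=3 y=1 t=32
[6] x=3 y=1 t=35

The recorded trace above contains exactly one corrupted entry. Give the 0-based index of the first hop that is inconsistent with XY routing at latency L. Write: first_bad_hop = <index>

  1: Δx=-1 Δy=+0 Δt=3 [ok]
  2: Δx=-1 Δy=+0 Δt=3 [ok]
  3: Δx=-1 Δy=+0 Δt=3 [ok]
  4: Δx=+0 Δy=-1 Δt=3 [ok]
  5: Δx=+0 Δy=-1 Δt=3 [ok]
  6: Δx=+0 Δy=+0 Δt=3 [BAD: non-unit step]

first_bad_hop = 6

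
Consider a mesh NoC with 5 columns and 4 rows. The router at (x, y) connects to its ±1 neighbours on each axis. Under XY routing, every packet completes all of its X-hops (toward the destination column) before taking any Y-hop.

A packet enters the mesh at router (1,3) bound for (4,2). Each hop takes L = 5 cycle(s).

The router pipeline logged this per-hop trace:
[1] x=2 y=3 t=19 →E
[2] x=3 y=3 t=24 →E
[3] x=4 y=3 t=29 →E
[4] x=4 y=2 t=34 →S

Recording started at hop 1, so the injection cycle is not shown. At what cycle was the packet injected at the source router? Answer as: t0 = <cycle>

t0 = 14

cyc[1] = 19 and cyc[k] = t0 + k·L for every k.
t0 = cyc[1] − L = 19 − 5 = 14.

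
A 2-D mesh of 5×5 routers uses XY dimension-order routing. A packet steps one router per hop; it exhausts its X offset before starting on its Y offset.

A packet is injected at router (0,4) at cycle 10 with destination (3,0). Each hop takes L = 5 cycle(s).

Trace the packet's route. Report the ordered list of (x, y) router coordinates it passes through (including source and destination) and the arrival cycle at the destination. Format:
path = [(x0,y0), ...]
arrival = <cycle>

  0. router=(0,4) cycle=10 (inject)
  1. router=(1,4) cycle=15 dir=E
  2. router=(2,4) cycle=20 dir=E
  3. router=(3,4) cycle=25 dir=E
  4. router=(3,3) cycle=30 dir=S
  5. router=(3,2) cycle=35 dir=S
  6. router=(3,1) cycle=40 dir=S
  7. router=(3,0) cycle=45 dir=S

path = [(0,4), (1,4), (2,4), (3,4), (3,3), (3,2), (3,1), (3,0)]
arrival = 45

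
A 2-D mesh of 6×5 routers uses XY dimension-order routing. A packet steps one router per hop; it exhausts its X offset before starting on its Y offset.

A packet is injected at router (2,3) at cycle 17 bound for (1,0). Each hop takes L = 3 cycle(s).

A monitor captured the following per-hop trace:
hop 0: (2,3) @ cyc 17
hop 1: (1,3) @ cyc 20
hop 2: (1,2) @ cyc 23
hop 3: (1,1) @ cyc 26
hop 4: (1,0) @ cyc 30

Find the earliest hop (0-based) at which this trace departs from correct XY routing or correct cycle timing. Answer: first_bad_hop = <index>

check 1→ d=(-1,0) cyc+3: ok
check 2→ d=(0,-1) cyc+3: ok
check 3→ d=(0,-1) cyc+3: ok
check 4→ d=(0,-1) cyc+4: BAD: Δcyc=4≠L

first_bad_hop = 4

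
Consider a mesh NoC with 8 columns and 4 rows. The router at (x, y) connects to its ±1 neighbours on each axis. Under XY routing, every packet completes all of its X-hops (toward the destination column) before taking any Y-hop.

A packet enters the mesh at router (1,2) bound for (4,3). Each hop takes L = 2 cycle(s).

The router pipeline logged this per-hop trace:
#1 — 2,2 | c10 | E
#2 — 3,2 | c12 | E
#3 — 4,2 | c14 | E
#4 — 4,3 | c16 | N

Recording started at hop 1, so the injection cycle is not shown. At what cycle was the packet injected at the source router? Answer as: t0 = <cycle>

The first recorded entry is hop 1 at cycle 10.
t0 = cyc[1] − L = 10 − 2 = 8.

t0 = 8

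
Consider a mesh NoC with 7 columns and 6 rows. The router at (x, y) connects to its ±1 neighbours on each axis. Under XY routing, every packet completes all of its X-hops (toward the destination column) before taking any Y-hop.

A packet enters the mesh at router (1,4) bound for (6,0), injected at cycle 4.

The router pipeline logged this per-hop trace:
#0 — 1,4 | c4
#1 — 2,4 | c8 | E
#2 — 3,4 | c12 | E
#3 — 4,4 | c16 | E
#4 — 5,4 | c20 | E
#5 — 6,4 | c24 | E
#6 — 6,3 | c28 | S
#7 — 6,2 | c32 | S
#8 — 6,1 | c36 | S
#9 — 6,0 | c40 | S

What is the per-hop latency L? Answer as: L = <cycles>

L = 4

Δcyc across hop 0→1: 8 − 4 = 4.
That increment is L by definition: L = 4.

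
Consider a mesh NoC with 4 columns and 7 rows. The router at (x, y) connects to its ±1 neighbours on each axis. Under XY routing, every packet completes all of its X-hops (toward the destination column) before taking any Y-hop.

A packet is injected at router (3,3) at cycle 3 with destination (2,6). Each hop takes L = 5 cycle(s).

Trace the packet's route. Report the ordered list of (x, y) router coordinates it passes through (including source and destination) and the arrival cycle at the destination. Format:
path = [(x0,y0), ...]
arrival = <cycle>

path = [(3,3), (2,3), (2,4), (2,5), (2,6)]
arrival = 23

  0. router=(3,3) cycle=3 (inject)
  1. router=(2,3) cycle=8 dir=W
  2. router=(2,4) cycle=13 dir=N
  3. router=(2,5) cycle=18 dir=N
  4. router=(2,6) cycle=23 dir=N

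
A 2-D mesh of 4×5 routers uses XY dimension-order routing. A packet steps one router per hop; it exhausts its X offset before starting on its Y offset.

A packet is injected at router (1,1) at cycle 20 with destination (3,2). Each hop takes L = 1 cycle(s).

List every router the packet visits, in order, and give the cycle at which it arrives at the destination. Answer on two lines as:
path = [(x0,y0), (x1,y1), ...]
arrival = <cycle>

path = [(1,1), (2,1), (3,1), (3,2)]
arrival = 23

#0 — 1,1 | c20
#1 — 2,1 | c21 | E
#2 — 3,1 | c22 | E
#3 — 3,2 | c23 | N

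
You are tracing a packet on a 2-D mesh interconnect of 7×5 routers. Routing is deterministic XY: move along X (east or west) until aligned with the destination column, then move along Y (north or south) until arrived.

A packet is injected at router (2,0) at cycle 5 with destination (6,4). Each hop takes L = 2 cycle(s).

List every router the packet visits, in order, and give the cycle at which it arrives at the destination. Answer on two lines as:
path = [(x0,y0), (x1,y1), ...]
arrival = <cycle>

t=5: at (2,0)
t=7: at (3,0) after E
t=9: at (4,0) after E
t=11: at (5,0) after E
t=13: at (6,0) after E
t=15: at (6,1) after N
t=17: at (6,2) after N
t=19: at (6,3) after N
t=21: at (6,4) after N

path = [(2,0), (3,0), (4,0), (5,0), (6,0), (6,1), (6,2), (6,3), (6,4)]
arrival = 21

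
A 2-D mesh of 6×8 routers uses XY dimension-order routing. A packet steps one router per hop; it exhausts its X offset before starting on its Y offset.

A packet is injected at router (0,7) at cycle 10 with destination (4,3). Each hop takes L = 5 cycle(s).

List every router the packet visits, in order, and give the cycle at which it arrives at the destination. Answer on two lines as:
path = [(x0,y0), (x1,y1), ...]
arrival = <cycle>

[0] x=0 y=7 t=10
[1] x=1 y=7 t=15 →E
[2] x=2 y=7 t=20 →E
[3] x=3 y=7 t=25 →E
[4] x=4 y=7 t=30 →E
[5] x=4 y=6 t=35 →S
[6] x=4 y=5 t=40 →S
[7] x=4 y=4 t=45 →S
[8] x=4 y=3 t=50 →S

path = [(0,7), (1,7), (2,7), (3,7), (4,7), (4,6), (4,5), (4,4), (4,3)]
arrival = 50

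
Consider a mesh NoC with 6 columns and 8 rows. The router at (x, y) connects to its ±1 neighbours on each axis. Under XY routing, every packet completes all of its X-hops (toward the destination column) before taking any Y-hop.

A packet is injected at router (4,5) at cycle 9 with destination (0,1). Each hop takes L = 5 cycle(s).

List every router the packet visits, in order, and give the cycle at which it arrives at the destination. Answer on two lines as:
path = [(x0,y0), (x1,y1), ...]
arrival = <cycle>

path = [(4,5), (3,5), (2,5), (1,5), (0,5), (0,4), (0,3), (0,2), (0,1)]
arrival = 49

t=9: at (4,5)
t=14: at (3,5) after W
t=19: at (2,5) after W
t=24: at (1,5) after W
t=29: at (0,5) after W
t=34: at (0,4) after S
t=39: at (0,3) after S
t=44: at (0,2) after S
t=49: at (0,1) after S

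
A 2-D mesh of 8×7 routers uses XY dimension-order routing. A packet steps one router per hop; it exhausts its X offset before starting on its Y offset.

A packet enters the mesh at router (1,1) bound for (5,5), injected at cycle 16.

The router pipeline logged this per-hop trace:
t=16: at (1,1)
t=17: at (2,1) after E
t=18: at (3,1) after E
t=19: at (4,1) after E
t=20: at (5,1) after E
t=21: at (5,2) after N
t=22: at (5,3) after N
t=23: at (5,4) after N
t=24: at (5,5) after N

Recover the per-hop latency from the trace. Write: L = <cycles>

L = 1

cyc[1] − cyc[0] = 17 − 16 = 1.
That increment is L by definition: L = 1.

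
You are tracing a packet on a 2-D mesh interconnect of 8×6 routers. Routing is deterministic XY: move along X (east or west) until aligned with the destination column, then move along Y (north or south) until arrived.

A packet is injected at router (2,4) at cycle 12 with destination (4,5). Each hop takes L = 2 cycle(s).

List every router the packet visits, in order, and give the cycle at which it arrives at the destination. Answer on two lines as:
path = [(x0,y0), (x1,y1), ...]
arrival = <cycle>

#0 — 2,4 | c12
#1 — 3,4 | c14 | E
#2 — 4,4 | c16 | E
#3 — 4,5 | c18 | N

path = [(2,4), (3,4), (4,4), (4,5)]
arrival = 18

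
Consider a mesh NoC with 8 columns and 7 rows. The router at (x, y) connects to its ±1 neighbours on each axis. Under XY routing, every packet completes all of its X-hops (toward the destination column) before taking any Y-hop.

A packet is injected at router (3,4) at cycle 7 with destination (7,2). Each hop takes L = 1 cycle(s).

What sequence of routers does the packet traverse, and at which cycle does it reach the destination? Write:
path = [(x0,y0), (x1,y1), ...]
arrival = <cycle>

path = [(3,4), (4,4), (5,4), (6,4), (7,4), (7,3), (7,2)]
arrival = 13

hop 0: (3,4) @ cyc 7
hop 1: (4,4) @ cyc 8  [E]
hop 2: (5,4) @ cyc 9  [E]
hop 3: (6,4) @ cyc 10  [E]
hop 4: (7,4) @ cyc 11  [E]
hop 5: (7,3) @ cyc 12  [S]
hop 6: (7,2) @ cyc 13  [S]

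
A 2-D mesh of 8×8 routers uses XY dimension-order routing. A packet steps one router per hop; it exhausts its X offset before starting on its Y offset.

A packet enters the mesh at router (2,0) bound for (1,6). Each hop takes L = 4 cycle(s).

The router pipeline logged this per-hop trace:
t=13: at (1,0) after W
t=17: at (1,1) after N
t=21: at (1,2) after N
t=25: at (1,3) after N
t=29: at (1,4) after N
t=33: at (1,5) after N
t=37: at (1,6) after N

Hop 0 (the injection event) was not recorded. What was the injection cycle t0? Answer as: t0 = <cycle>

The first recorded entry is hop 1 at cycle 13.
Subtract one hop: t0 = 13 − 4 = 9.

t0 = 9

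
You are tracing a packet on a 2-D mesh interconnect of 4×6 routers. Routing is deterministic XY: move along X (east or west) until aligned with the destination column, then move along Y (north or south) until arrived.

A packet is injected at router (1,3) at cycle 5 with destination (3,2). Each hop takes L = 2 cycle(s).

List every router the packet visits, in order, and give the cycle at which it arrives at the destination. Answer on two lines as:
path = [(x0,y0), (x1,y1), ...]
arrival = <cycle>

src (1,3)  cyc=5
E→(2,3)  cyc=7
E→(3,3)  cyc=9
S→(3,2)  cyc=11

path = [(1,3), (2,3), (3,3), (3,2)]
arrival = 11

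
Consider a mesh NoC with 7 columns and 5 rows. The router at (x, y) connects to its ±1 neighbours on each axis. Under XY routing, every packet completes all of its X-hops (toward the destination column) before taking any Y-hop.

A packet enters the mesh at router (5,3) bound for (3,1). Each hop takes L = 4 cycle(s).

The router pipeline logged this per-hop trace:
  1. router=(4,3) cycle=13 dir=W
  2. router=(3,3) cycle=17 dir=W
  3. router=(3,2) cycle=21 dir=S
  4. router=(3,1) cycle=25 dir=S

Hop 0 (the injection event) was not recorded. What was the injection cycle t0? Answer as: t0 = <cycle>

cyc[1] = 13 and cyc[k] = t0 + k·L for every k.
t0 = cyc[1] − L = 13 − 4 = 9.

t0 = 9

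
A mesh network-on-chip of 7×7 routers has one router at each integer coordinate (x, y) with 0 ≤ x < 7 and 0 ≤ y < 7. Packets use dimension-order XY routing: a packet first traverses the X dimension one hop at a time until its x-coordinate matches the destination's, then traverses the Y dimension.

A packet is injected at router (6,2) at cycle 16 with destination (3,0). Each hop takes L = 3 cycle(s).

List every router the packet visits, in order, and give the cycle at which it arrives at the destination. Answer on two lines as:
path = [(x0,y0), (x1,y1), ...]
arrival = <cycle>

src (6,2)  cyc=16
W→(5,2)  cyc=19
W→(4,2)  cyc=22
W→(3,2)  cyc=25
S→(3,1)  cyc=28
S→(3,0)  cyc=31

path = [(6,2), (5,2), (4,2), (3,2), (3,1), (3,0)]
arrival = 31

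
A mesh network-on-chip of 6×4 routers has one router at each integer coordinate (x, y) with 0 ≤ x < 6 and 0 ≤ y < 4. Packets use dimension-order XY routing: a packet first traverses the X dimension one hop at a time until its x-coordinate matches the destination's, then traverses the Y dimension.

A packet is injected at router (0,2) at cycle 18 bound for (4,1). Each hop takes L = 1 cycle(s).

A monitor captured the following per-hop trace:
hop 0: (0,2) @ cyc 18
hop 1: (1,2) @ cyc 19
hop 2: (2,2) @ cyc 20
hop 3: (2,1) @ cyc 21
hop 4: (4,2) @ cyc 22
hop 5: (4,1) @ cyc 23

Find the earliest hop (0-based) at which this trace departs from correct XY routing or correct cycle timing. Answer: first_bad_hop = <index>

check 1→ d=(1,0) cyc+1: ok
check 2→ d=(1,0) cyc+1: ok
check 3→ d=(0,-1) cyc+1: BAD: Y-move but x=2≠4

first_bad_hop = 3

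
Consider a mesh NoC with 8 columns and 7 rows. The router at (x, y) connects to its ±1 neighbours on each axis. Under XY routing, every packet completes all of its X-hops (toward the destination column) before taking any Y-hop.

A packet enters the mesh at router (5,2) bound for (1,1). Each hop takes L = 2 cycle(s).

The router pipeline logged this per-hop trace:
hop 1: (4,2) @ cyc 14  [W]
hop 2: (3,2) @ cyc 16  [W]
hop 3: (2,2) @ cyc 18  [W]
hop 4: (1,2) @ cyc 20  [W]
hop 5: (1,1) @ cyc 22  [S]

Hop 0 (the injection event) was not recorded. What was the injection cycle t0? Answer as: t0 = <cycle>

t0 = 12

Hop 1 reached at cycle 14; hop k is at t0 + k·L.
So t0 = 14 − 1·2 = 12.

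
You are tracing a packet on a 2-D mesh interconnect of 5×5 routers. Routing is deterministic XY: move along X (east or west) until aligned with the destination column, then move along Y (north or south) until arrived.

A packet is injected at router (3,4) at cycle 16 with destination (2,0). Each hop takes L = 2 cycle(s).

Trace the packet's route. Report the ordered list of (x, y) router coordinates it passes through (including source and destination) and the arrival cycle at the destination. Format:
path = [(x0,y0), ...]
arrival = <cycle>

t=16: at (3,4)
t=18: at (2,4) after W
t=20: at (2,3) after S
t=22: at (2,2) after S
t=24: at (2,1) after S
t=26: at (2,0) after S

path = [(3,4), (2,4), (2,3), (2,2), (2,1), (2,0)]
arrival = 26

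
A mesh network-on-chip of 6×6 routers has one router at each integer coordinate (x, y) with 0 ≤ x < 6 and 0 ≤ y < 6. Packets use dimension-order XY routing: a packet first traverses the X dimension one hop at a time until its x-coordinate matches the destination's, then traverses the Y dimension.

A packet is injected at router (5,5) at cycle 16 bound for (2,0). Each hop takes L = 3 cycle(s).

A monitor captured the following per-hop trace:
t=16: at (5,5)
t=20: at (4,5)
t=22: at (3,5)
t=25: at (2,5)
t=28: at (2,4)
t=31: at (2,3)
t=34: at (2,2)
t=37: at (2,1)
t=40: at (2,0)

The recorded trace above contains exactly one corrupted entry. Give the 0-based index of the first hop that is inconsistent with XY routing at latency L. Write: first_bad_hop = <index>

first_bad_hop = 1

hop 1: step (-1,+0), +4 cyc — BAD: Δcyc=4≠L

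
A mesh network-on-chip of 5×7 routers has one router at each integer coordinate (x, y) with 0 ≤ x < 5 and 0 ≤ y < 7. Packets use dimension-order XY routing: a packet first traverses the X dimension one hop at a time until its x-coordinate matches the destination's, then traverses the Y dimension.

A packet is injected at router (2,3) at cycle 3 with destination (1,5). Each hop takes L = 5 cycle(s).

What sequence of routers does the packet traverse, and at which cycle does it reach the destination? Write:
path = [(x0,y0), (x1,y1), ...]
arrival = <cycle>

src (2,3)  cyc=3
W→(1,3)  cyc=8
N→(1,4)  cyc=13
N→(1,5)  cyc=18

path = [(2,3), (1,3), (1,4), (1,5)]
arrival = 18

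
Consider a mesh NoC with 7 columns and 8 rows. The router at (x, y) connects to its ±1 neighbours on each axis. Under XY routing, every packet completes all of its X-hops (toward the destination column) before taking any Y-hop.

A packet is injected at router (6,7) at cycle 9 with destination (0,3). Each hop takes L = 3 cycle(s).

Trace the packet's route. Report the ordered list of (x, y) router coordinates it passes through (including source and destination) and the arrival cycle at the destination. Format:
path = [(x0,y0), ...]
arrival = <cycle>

  0. router=(6,7) cycle=9 (inject)
  1. router=(5,7) cycle=12 dir=W
  2. router=(4,7) cycle=15 dir=W
  3. router=(3,7) cycle=18 dir=W
  4. router=(2,7) cycle=21 dir=W
  5. router=(1,7) cycle=24 dir=W
  6. router=(0,7) cycle=27 dir=W
  7. router=(0,6) cycle=30 dir=S
  8. router=(0,5) cycle=33 dir=S
  9. router=(0,4) cycle=36 dir=S
  10. router=(0,3) cycle=39 dir=S

path = [(6,7), (5,7), (4,7), (3,7), (2,7), (1,7), (0,7), (0,6), (0,5), (0,4), (0,3)]
arrival = 39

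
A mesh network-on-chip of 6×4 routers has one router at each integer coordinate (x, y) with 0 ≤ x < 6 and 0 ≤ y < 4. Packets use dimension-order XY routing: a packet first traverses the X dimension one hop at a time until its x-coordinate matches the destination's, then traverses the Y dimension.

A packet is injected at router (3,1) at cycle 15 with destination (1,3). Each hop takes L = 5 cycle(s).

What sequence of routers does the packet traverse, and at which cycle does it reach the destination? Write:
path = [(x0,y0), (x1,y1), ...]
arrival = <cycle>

  0. router=(3,1) cycle=15 (inject)
  1. router=(2,1) cycle=20 dir=W
  2. router=(1,1) cycle=25 dir=W
  3. router=(1,2) cycle=30 dir=N
  4. router=(1,3) cycle=35 dir=N

path = [(3,1), (2,1), (1,1), (1,2), (1,3)]
arrival = 35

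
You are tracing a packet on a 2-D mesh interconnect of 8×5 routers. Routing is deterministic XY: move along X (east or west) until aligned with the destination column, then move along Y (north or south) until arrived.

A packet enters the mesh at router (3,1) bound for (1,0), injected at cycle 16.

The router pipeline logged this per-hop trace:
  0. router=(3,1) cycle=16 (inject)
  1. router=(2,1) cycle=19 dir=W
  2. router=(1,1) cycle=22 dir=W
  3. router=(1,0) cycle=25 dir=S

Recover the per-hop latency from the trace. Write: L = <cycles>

L = 3

From hop 0 (16) to hop 1 (19): +3 cycles.
One hop costs L cycles, so L = 3.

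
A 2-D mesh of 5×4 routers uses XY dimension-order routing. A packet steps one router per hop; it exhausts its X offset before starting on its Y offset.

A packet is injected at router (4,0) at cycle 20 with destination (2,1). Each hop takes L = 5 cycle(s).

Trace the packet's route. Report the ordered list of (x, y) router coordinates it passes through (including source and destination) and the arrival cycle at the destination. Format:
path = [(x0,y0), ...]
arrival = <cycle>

t=20: at (4,0)
t=25: at (3,0) after W
t=30: at (2,0) after W
t=35: at (2,1) after N

path = [(4,0), (3,0), (2,0), (2,1)]
arrival = 35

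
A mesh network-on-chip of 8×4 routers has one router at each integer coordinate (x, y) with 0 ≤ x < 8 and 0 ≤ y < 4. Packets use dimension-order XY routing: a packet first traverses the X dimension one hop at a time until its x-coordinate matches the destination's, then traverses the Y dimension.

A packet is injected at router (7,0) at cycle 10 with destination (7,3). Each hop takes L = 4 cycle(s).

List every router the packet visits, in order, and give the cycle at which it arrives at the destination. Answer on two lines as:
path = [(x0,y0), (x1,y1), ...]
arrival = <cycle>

[0] x=7 y=0 t=10
[1] x=7 y=1 t=14 →N
[2] x=7 y=2 t=18 →N
[3] x=7 y=3 t=22 →N

path = [(7,0), (7,1), (7,2), (7,3)]
arrival = 22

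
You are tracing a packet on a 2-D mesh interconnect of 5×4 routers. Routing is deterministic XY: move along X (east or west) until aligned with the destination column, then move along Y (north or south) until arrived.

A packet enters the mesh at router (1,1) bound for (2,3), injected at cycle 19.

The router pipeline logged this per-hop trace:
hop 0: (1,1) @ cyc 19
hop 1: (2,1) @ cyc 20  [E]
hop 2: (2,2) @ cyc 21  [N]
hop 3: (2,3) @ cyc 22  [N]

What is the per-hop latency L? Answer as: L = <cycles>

L = 1

cyc[1] − cyc[0] = 20 − 19 = 1.
One hop costs L cycles, so L = 1.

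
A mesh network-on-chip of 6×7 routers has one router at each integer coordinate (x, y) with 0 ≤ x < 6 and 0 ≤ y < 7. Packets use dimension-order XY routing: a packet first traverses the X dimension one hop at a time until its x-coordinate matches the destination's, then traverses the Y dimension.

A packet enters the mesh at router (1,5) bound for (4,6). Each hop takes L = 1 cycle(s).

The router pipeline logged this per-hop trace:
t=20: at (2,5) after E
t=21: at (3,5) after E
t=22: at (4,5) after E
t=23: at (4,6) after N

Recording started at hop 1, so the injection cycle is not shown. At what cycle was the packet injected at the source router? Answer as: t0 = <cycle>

t0 = 19

Hop 1 reached at cycle 20; hop k is at t0 + k·L.
Subtract one hop: t0 = 20 − 1 = 19.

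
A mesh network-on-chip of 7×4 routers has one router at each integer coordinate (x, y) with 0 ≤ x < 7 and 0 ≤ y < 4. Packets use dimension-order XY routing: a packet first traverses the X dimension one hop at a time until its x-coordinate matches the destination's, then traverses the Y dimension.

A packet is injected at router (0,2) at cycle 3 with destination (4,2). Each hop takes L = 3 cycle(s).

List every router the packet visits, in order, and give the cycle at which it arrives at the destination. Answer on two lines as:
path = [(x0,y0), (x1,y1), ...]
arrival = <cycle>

path = [(0,2), (1,2), (2,2), (3,2), (4,2)]
arrival = 15

[0] x=0 y=2 t=3
[1] x=1 y=2 t=6 →E
[2] x=2 y=2 t=9 →E
[3] x=3 y=2 t=12 →E
[4] x=4 y=2 t=15 →E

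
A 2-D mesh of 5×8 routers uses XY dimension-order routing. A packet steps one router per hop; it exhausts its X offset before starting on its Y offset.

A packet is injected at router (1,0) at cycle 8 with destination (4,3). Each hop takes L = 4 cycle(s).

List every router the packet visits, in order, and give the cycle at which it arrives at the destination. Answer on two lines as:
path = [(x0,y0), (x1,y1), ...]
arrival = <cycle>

path = [(1,0), (2,0), (3,0), (4,0), (4,1), (4,2), (4,3)]
arrival = 32

t=8: at (1,0)
t=12: at (2,0) after E
t=16: at (3,0) after E
t=20: at (4,0) after E
t=24: at (4,1) after N
t=28: at (4,2) after N
t=32: at (4,3) after N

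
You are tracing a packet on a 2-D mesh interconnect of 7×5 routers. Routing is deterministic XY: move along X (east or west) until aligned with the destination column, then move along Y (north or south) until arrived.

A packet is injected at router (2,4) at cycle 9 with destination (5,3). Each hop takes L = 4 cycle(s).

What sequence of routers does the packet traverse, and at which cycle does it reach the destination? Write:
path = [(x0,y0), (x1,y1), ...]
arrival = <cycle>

  0. router=(2,4) cycle=9 (inject)
  1. router=(3,4) cycle=13 dir=E
  2. router=(4,4) cycle=17 dir=E
  3. router=(5,4) cycle=21 dir=E
  4. router=(5,3) cycle=25 dir=S

path = [(2,4), (3,4), (4,4), (5,4), (5,3)]
arrival = 25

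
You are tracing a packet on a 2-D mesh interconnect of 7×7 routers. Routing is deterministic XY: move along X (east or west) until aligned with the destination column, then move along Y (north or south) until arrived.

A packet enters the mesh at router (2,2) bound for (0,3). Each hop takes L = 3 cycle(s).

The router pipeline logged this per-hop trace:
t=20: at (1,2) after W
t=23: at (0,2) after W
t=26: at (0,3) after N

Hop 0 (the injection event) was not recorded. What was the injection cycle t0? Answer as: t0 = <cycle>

cyc[1] = 20 and cyc[k] = t0 + k·L for every k.
t0 = cyc[1] − L = 20 − 3 = 17.

t0 = 17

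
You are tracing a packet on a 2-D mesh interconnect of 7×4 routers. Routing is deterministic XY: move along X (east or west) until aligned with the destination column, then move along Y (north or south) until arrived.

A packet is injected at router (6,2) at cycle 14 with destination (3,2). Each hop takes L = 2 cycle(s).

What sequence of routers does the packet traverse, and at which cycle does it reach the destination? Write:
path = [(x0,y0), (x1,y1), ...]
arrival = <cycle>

path = [(6,2), (5,2), (4,2), (3,2)]
arrival = 20

src (6,2)  cyc=14
W→(5,2)  cyc=16
W→(4,2)  cyc=18
W→(3,2)  cyc=20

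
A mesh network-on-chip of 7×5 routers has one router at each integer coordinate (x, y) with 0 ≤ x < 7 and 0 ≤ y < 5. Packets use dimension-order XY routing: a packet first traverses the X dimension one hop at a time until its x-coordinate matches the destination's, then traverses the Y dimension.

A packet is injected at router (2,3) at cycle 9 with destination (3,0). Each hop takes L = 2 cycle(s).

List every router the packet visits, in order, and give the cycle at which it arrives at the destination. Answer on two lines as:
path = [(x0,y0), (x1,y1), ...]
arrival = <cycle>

#0 — 2,3 | c9
#1 — 3,3 | c11 | E
#2 — 3,2 | c13 | S
#3 — 3,1 | c15 | S
#4 — 3,0 | c17 | S

path = [(2,3), (3,3), (3,2), (3,1), (3,0)]
arrival = 17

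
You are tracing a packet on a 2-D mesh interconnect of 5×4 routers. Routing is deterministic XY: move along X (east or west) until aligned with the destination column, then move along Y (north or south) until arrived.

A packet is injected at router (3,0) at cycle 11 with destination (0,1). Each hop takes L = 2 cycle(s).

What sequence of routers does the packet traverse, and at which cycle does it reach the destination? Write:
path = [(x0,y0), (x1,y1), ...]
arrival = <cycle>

  0. router=(3,0) cycle=11 (inject)
  1. router=(2,0) cycle=13 dir=W
  2. router=(1,0) cycle=15 dir=W
  3. router=(0,0) cycle=17 dir=W
  4. router=(0,1) cycle=19 dir=N

path = [(3,0), (2,0), (1,0), (0,0), (0,1)]
arrival = 19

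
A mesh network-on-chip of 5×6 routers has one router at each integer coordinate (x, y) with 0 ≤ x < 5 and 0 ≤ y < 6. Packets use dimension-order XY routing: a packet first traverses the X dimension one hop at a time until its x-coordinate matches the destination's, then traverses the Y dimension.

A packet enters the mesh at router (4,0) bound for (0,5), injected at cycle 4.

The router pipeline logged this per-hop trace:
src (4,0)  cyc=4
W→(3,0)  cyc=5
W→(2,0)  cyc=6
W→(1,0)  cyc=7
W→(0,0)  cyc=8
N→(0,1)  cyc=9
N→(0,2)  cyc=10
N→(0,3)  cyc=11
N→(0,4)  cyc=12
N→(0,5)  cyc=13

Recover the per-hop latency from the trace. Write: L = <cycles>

L = 1

cyc[1] − cyc[0] = 5 − 4 = 1.
Per-hop latency L = Δcyc = 1.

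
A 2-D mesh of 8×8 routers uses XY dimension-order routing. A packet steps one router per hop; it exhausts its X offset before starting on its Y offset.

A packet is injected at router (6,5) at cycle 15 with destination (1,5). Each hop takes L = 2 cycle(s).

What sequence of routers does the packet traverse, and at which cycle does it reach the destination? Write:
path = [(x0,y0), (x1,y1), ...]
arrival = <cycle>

#0 — 6,5 | c15
#1 — 5,5 | c17 | W
#2 — 4,5 | c19 | W
#3 — 3,5 | c21 | W
#4 — 2,5 | c23 | W
#5 — 1,5 | c25 | W

path = [(6,5), (5,5), (4,5), (3,5), (2,5), (1,5)]
arrival = 25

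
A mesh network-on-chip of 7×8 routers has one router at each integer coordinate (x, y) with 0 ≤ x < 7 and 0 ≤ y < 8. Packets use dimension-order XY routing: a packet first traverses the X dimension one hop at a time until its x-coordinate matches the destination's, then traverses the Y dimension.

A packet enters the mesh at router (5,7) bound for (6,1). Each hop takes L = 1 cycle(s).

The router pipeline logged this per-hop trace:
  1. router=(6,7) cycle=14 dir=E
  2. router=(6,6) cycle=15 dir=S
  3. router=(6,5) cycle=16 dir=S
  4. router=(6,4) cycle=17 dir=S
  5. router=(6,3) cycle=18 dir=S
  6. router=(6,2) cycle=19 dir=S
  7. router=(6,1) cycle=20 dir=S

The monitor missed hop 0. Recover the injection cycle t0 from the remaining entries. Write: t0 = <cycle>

t0 = 13

At hop 1 the cycle is 14; in general cyc_k = t0 + kL.
t0 = cyc[1] − L = 14 − 1 = 13.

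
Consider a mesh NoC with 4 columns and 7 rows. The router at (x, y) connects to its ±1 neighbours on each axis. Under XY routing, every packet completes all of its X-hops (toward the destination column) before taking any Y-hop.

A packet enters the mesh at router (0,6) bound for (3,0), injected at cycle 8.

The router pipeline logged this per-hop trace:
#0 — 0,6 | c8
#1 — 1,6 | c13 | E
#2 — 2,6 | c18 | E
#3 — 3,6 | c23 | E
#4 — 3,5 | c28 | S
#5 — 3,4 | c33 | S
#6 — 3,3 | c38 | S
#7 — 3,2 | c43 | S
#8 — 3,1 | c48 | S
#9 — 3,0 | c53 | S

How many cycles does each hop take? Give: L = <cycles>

L = 5

Between hops 0 and 1 the cycle counter advances 13 − 8 = 5.
Per-hop latency L = Δcyc = 5.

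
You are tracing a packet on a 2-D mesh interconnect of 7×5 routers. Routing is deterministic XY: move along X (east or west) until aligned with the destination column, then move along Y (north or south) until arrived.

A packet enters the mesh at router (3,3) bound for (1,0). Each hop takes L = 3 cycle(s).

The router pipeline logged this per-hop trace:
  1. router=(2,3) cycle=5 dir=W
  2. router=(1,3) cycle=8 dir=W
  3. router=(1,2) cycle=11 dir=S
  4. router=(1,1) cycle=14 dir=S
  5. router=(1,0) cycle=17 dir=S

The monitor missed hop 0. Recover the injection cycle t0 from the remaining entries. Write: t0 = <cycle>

At hop 1 the cycle is 5; in general cyc_k = t0 + kL.
Subtract one hop: t0 = 5 − 3 = 2.

t0 = 2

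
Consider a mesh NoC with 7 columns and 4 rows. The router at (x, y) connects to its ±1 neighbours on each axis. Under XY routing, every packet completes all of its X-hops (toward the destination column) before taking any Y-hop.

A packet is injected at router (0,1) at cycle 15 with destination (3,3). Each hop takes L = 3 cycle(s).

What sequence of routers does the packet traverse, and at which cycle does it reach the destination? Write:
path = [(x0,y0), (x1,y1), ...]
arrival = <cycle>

hop 0: (0,1) @ cyc 15
hop 1: (1,1) @ cyc 18  [E]
hop 2: (2,1) @ cyc 21  [E]
hop 3: (3,1) @ cyc 24  [E]
hop 4: (3,2) @ cyc 27  [N]
hop 5: (3,3) @ cyc 30  [N]

path = [(0,1), (1,1), (2,1), (3,1), (3,2), (3,3)]
arrival = 30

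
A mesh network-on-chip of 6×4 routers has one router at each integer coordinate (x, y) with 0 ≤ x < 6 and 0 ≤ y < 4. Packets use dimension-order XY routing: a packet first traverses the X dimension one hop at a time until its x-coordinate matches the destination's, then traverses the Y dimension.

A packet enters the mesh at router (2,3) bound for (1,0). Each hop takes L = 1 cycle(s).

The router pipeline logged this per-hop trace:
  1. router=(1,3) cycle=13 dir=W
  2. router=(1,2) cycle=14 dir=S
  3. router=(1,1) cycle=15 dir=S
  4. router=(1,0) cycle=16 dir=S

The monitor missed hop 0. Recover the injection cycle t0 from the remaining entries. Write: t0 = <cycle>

t0 = 12

At hop 1 the cycle is 13; in general cyc_k = t0 + kL.
Therefore t0 = 13 − L = 12.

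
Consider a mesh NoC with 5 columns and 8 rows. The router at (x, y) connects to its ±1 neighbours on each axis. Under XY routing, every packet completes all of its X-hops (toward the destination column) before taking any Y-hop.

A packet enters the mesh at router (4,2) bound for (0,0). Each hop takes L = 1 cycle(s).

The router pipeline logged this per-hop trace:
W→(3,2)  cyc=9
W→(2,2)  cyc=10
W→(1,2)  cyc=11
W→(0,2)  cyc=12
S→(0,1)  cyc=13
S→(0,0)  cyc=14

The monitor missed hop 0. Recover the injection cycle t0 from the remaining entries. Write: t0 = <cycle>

The first recorded entry is hop 1 at cycle 9.
So t0 = 9 − 1·1 = 8.

t0 = 8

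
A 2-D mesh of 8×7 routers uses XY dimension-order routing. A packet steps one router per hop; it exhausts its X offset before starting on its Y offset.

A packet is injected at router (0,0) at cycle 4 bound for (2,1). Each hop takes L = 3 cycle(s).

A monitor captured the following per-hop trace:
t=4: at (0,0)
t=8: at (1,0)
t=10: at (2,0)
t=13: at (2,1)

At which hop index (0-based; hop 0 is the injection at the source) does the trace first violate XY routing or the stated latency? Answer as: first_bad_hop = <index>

first_bad_hop = 1

hop 1: step (+1,+0), +4 cyc — BAD: Δcyc=4≠L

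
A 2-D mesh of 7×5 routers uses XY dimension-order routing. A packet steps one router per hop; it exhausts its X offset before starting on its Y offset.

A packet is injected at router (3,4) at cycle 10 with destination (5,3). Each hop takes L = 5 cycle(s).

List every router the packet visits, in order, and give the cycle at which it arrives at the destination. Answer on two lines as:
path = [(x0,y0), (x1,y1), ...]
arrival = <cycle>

hop 0: (3,4) @ cyc 10
hop 1: (4,4) @ cyc 15  [E]
hop 2: (5,4) @ cyc 20  [E]
hop 3: (5,3) @ cyc 25  [S]

path = [(3,4), (4,4), (5,4), (5,3)]
arrival = 25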